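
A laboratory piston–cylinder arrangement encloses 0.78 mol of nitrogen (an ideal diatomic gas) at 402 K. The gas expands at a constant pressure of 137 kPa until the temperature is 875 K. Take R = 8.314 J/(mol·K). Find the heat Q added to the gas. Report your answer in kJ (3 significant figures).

Isobaric: W = nRΔT = (0.78)(8.314)(473) = 3067 J.
ΔU = nCᵥΔT with Cᵥ = 5R/2: ΔU = (0.78)(20.79)(473) = 7668 J.
Q = ΔU + W = 7668 + 3067 = 10736 J.

Q ≈ 10.7 kJ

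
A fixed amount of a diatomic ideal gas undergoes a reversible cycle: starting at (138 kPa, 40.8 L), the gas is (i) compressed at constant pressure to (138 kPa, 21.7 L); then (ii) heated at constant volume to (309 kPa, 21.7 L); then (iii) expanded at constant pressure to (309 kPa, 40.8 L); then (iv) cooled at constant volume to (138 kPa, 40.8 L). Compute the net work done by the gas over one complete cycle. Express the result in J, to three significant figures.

Constant-volume legs do no work.
W(i) = (138)(21.7 − 40.8) = -2636 J; W(iii) = (309)(40.8 − 21.7) = 5902 J.
W_net = -2636 + 5902 = 3266 J (the clockwise enclosed area).

W_net ≈ 3270 J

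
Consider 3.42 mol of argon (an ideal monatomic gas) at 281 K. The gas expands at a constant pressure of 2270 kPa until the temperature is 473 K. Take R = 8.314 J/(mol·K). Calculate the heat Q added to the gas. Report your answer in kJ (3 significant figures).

Isobaric: W = nRΔT = (3.42)(8.314)(192) = 5459 J.
ΔU = nCᵥΔT with Cᵥ = 3R/2: ΔU = (3.42)(12.47)(192) = 8189 J.
Q = ΔU + W = 8189 + 5459 = 13648 J.

Q ≈ 13.6 kJ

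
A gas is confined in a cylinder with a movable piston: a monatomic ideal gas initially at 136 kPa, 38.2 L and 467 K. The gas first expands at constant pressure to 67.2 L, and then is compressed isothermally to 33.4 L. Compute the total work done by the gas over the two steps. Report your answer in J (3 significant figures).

W_total ≈ -2450 J

Step 1 (isobaric): W = PΔV = (136 kPa)(67.2 − 38.2 L) = 3944 J.
After step 1: P = 136 kPa, V = 67.2 L, T = 821.5 K.
Step 2 (isothermal): W = P₁V₁ ln(V₂/V₁) = (9139) ln(33.4/67.2) = -6389 J.
W_total = 3944 − 6389 = -2445 J.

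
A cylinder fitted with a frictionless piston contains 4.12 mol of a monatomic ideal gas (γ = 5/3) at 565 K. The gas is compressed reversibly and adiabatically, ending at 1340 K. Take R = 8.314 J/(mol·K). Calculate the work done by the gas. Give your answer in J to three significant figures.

Adiabatic ⇒ Q = 0, so W_by = −ΔU = nCᵥ(T₁ − T₂).
Cᵥ = 3R/2 = 12.47 J/(mol·K).
W = (4.12)(12.47)(565 − 1340) = -39820 J.

W ≈ -39800 J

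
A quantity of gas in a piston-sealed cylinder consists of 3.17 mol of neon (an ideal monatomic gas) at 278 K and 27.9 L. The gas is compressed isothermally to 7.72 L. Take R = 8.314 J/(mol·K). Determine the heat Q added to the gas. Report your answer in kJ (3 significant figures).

Isothermal ⇒ ΔU = 0, so Q = W = nRT ln(V₂/V₁).
Q = (3.17)(8.314)(278) ln(7.72/27.9) = 7327 × -1.285 = -9414 J.

Q ≈ -9.41 kJ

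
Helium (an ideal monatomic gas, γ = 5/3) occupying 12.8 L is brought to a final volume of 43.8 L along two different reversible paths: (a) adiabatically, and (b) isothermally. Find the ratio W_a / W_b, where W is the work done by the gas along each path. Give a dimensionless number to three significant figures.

W_a / W_b ≈ 0.682

Path (a) adiabatic: W = P₁V₁(1 − (V₁/V₂)^(γ−1))/(γ−1) → W_a/(P₁V₁) = 0.8394.
Path (b) isothermal: W = P₁V₁ ln(V₂/V₁) → W_b/(P₁V₁) = 1.23.
W_a / W_b = 0.8394 / 1.23 = 0.6824.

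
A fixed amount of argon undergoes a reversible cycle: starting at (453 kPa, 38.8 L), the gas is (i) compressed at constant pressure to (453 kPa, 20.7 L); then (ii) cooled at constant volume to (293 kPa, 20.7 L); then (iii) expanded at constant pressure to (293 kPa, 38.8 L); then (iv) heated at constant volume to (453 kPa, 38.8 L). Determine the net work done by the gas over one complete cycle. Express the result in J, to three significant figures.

Constant-volume legs do no work.
W(i) = (453)(20.7 − 38.8) = -8199 J; W(iii) = (293)(38.8 − 20.7) = 5303 J.
W_net = -8199 + 5303 = -2896 J (the counter-clockwise enclosed area).

W_net ≈ -2900 J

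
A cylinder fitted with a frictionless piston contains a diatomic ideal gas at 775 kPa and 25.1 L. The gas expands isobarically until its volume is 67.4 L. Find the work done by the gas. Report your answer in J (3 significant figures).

Isobaric: W = P ΔV.
W = (775 kPa)(67.4 − 25.1 L) = (775)(42.3) = 32782 J.

W ≈ 32800 J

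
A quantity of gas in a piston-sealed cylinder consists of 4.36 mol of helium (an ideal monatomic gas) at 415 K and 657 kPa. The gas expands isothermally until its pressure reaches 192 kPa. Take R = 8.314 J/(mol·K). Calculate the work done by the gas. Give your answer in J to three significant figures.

Isothermal process: W = nRT ln(V₂/V₁) = nRT ln(P₁/P₂).
W = (4.36)(8.314)(415) × ln(657/192)
  = 15043 × ln(3.422) = 15043 × 1.23
W_by_gas = 18506 J.

W ≈ 18500 J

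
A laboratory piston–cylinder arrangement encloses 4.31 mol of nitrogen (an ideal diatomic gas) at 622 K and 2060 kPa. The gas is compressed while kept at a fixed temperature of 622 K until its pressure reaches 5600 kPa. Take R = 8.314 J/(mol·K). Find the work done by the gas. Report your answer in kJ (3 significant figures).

W ≈ -22.3 kJ

Isothermal process: W = nRT ln(V₂/V₁) = nRT ln(P₁/P₂).
W = (4.31)(8.314)(622) × ln(2060/5600)
  = 22288 × ln(0.3679) = 22288 × -1
W_by_gas = -22290 J.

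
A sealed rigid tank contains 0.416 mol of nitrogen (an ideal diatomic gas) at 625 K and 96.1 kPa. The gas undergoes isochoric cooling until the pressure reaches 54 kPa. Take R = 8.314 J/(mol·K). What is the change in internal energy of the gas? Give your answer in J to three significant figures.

Constant volume ⇒ W = 0, so Q = ΔU = nCᵥΔT with Cᵥ = 5R/2 = 20.79 J/(mol·K).
At constant V, T₂/T₁ = P₂/P₁ ⇒ ΔT = T₁(P₂/P₁ − 1) = 625·(54/96.1 − 1) = -273.8 K.
ΔU = (0.416)(20.79)(-273.8) = -2367 J.

ΔU ≈ -2370 J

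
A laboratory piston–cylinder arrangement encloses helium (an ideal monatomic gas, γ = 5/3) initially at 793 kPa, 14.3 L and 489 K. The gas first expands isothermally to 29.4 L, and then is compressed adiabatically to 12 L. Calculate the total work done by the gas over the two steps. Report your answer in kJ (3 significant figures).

Step 1 (isothermal): W = P₁V₁ ln(V₂/V₁) = (11340) ln(29.4/14.3) = 8173 J.
After step 1: P = 385.7 kPa, V = 29.4 L, T = 489 K.
Step 2 (adiabatic): W = (P₁V₁ − P₂V₂)/(γ−1) = (11340 − 20609)/0.667 = -13903 J.
W_total = 8173 − 13903 = -5730 J.

W_total ≈ -5.73 kJ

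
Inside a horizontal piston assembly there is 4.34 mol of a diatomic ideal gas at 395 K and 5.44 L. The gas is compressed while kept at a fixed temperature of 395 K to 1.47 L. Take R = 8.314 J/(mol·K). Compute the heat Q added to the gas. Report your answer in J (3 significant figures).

Q ≈ -18600 J

Isothermal ⇒ ΔU = 0, so Q = W = nRT ln(V₂/V₁).
Q = (4.34)(8.314)(395) ln(1.47/5.44) = 14253 × -1.309 = -18650 J.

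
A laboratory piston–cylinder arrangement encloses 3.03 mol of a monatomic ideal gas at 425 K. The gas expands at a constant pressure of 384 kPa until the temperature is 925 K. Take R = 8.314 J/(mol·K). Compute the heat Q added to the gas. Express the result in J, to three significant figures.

Q ≈ 31500 J

Isobaric: W = nRΔT = (3.03)(8.314)(500) = 12596 J.
ΔU = nCᵥΔT with Cᵥ = 3R/2: ΔU = (3.03)(12.47)(500) = 18894 J.
Q = ΔU + W = 18894 + 12596 = 31489 J.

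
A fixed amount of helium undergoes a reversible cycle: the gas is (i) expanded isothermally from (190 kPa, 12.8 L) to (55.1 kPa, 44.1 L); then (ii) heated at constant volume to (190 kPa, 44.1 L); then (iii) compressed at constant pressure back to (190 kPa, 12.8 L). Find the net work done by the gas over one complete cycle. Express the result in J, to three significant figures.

Leg (i): W = PᵢVᵢ ln(V_f/Vᵢ) = (2432) ln(44.1/12.8) = 3008 J.
Leg (ii): W = 0.
Leg (iii): W = PΔV = (190)(12.8 − 44.1) = -5947 J.
W_net = 3008 − 5947 = -2939 J.

W_net ≈ -2940 J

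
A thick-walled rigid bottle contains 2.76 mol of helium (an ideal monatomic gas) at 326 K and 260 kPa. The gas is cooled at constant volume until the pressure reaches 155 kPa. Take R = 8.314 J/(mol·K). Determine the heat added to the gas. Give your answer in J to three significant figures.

Constant volume ⇒ W = 0, so Q = ΔU = nCᵥΔT with Cᵥ = 3R/2 = 12.47 J/(mol·K).
At constant V, T₂/T₁ = P₂/P₁ ⇒ ΔT = T₁(P₂/P₁ − 1) = 326·(155/260 − 1) = -131.7 K.
ΔU = (2.76)(12.47)(-131.7) = -4532 J.

Q ≈ -4530 J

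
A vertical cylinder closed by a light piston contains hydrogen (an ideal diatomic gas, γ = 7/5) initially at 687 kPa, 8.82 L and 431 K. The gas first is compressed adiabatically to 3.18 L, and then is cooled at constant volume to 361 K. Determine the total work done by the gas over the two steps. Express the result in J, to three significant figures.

W_total ≈ -7630 J

Step 1 (adiabatic): W = (P₁V₁ − P₂V₂)/(γ−1) = (6059 − 9113)/0.4 = -7633 J.
Step 2 (isochoric): W = 0 (constant volume).
W_total = -7633 + 0 = -7633 J.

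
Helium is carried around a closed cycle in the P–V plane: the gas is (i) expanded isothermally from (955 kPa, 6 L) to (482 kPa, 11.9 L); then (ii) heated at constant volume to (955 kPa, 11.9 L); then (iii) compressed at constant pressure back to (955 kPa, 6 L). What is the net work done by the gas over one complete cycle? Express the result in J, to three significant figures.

Leg (i): W = PᵢVᵢ ln(V_f/Vᵢ) = (5730) ln(11.9/6) = 3924 J.
Leg (ii): W = 0.
Leg (iii): W = PΔV = (955)(6 − 11.9) = -5634 J.
W_net = 3924 − 5634 = -1711 J.

W_net ≈ -1710 J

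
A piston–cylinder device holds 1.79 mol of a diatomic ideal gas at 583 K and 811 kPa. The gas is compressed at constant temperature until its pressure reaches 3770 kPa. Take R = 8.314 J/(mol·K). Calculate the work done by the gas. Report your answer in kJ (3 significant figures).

Isothermal process: W = nRT ln(V₂/V₁) = nRT ln(P₁/P₂).
W = (1.79)(8.314)(583) × ln(811/3770)
  = 8676 × ln(0.2151) = 8676 × -1.537
W_by_gas = -13332 J.

W ≈ -13.3 kJ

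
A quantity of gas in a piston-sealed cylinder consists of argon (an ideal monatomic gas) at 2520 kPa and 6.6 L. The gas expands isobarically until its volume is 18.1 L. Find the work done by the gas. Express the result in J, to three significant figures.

Isobaric: W = P ΔV.
W = (2520 kPa)(18.1 − 6.6 L) = (2520)(11.5) = 28980 J.

W ≈ 29000 J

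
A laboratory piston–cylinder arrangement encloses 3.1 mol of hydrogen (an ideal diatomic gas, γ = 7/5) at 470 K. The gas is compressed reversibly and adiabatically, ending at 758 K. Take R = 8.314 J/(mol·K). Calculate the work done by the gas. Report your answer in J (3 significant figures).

W ≈ -18600 J

Adiabatic ⇒ Q = 0, so W_by = −ΔU = nCᵥ(T₁ − T₂).
Cᵥ = 5R/2 = 20.79 J/(mol·K).
W = (3.1)(20.79)(470 − 758) = -18557 J.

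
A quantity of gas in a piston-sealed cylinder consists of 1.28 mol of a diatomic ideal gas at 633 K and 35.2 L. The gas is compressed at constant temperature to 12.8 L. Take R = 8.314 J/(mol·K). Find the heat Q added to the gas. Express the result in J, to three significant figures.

Isothermal ⇒ ΔU = 0, so Q = W = nRT ln(V₂/V₁).
Q = (1.28)(8.314)(633) ln(12.8/35.2) = 6736 × -1.012 = -6814 J.

Q ≈ -6810 J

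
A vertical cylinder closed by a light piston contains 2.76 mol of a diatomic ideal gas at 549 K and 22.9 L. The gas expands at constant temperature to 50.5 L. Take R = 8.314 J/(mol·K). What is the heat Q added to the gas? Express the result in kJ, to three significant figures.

Isothermal ⇒ ΔU = 0, so Q = W = nRT ln(V₂/V₁).
Q = (2.76)(8.314)(549) ln(50.5/22.9) = 12598 × 0.7908 = 9963 J.

Q ≈ 9.96 kJ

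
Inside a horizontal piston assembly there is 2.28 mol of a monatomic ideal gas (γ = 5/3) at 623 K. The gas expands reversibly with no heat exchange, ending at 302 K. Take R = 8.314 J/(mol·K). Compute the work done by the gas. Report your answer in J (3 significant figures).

W ≈ 9130 J

Adiabatic ⇒ Q = 0, so W_by = −ΔU = nCᵥ(T₁ − T₂).
Cᵥ = 3R/2 = 12.47 J/(mol·K).
W = (2.28)(12.47)(623 − 302) = 9127 J.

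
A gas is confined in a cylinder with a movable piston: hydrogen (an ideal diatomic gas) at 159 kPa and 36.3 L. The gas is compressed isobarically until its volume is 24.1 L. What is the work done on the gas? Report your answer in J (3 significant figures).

W ≈ 1940 J

Isobaric: W = P ΔV.
W = (159 kPa)(24.1 − 36.3 L) = (159)(-12.2) = -1940 J.
Work on gas = −W_by = 1940 J.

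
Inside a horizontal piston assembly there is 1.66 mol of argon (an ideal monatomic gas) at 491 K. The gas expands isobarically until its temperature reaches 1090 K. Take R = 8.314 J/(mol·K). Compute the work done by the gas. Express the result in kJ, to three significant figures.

Isobaric: W = P ΔV = nR ΔT.
W = (1.66)(8.314)(1090 − 491) = 8267 J.

W ≈ 8.27 kJ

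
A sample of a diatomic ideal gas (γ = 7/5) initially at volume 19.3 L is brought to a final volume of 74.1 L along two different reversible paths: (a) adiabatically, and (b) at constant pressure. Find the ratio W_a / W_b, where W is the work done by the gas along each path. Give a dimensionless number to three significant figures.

W_a / W_b ≈ 0.366

Path (a) adiabatic: W = P₁V₁(1 − (V₁/V₂)^(γ−1))/(γ−1) → W_a/(P₁V₁) = 1.04.
Path (b) isobaric: W = P₁(V₂ − V₁) → W_b/(P₁V₁) = 2.839.
W_a / W_b = 1.04 / 2.839 = 0.3664.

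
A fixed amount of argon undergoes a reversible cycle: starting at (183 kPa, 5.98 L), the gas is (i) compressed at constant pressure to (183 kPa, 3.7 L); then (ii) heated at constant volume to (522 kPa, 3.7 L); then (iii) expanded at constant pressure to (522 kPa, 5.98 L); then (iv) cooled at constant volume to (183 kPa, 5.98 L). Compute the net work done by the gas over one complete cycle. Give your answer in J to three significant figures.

W_net ≈ 773 J

Constant-volume legs do no work.
W(i) = (183)(3.7 − 5.98) = -417.2 J; W(iii) = (522)(5.98 − 3.7) = 1190 J.
W_net = -417.2 + 1190 = 772.9 J (the clockwise enclosed area).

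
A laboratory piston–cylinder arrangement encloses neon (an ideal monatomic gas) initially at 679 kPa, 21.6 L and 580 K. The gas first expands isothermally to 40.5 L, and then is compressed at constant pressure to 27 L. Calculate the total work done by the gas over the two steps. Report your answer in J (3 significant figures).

Step 1 (isothermal): W = P₁V₁ ln(V₂/V₁) = (14666) ln(40.5/21.6) = 9219 J.
After step 1: P = 362.1 kPa, V = 40.5 L, T = 580 K.
Step 2 (isobaric): W = PΔV = (362.1 kPa)(27 − 40.5 L) = -4889 J.
W_total = 9219 − 4889 = 4331 J.

W_total ≈ 4330 J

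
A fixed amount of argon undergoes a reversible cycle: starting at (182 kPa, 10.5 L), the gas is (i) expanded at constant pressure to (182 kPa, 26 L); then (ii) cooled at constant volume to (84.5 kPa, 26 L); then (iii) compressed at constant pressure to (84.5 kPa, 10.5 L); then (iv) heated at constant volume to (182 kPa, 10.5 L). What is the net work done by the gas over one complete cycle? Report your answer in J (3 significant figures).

Constant-volume legs do no work.
W(i) = (182)(26 − 10.5) = 2821 J; W(iii) = (84.5)(10.5 − 26) = -1310 J.
W_net = 2821 − 1310 = 1511 J (the clockwise enclosed area).

W_net ≈ 1510 J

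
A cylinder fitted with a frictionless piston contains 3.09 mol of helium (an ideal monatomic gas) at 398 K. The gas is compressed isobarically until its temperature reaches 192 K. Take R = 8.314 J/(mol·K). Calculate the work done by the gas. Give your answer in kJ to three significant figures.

Isobaric: W = P ΔV = nR ΔT.
W = (3.09)(8.314)(192 − 398) = -5292 J.

W ≈ -5.29 kJ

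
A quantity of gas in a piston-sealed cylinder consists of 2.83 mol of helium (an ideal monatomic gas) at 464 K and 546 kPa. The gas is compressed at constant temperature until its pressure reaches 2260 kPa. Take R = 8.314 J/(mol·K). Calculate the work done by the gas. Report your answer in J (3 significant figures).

W ≈ -15500 J

Isothermal process: W = nRT ln(V₂/V₁) = nRT ln(P₁/P₂).
W = (2.83)(8.314)(464) × ln(546/2260)
  = 10917 × ln(0.2416) = 10917 × -1.421
W_by_gas = -15508 J.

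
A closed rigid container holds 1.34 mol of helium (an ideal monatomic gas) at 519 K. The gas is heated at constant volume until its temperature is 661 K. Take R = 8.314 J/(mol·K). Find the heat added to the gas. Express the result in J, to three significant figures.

Q ≈ 2370 J

Constant volume ⇒ W = 0, so Q = ΔU = nCᵥΔT with Cᵥ = 3R/2 = 12.47 J/(mol·K).
ΔU = (1.34)(12.47)(661 − 519) = 2373 J.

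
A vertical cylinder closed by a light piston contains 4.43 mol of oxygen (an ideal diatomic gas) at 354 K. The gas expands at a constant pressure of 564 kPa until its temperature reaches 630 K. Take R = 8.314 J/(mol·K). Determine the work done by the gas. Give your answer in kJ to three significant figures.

Isobaric: W = P ΔV = nR ΔT.
W = (4.43)(8.314)(630 − 354) = 10165 J.

W ≈ 10.2 kJ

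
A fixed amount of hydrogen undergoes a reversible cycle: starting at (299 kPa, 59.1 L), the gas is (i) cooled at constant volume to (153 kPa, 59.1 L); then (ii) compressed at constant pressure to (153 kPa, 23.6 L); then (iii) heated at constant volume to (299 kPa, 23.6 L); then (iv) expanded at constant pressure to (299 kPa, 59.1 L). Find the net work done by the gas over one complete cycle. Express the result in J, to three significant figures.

W_net ≈ 5180 J

Constant-volume legs do no work.
W(ii) = (153)(23.6 − 59.1) = -5432 J; W(iv) = (299)(59.1 − 23.6) = 10614 J.
W_net = -5432 + 10614 = 5183 J (the clockwise enclosed area).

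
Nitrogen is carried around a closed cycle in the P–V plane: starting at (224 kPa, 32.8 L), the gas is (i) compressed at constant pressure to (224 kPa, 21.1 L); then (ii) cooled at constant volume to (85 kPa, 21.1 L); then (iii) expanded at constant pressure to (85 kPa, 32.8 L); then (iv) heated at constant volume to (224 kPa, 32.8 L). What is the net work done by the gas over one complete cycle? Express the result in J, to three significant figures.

W_net ≈ -1630 J

Constant-volume legs do no work.
W(i) = (224)(21.1 − 32.8) = -2621 J; W(iii) = (85)(32.8 − 21.1) = 994.5 J.
W_net = -2621 + 994.5 = -1626 J (the counter-clockwise enclosed area).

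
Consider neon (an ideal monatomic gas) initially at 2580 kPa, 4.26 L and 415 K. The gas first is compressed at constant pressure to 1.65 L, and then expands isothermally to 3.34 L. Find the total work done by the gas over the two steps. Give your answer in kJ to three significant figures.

W_total ≈ -3.73 kJ

Step 1 (isobaric): W = PΔV = (2580 kPa)(1.65 − 4.26 L) = -6734 J.
After step 1: P = 2580 kPa, V = 1.65 L, T = 160.7 K.
Step 2 (isothermal): W = P₁V₁ ln(V₂/V₁) = (4257) ln(3.34/1.65) = 3002 J.
W_total = -6734 + 3002 = -3732 J.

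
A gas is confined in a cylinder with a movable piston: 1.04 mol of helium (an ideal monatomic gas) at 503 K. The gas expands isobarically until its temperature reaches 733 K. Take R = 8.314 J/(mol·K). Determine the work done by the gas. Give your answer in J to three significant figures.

Isobaric: W = P ΔV = nR ΔT.
W = (1.04)(8.314)(733 − 503) = 1989 J.

W ≈ 1990 J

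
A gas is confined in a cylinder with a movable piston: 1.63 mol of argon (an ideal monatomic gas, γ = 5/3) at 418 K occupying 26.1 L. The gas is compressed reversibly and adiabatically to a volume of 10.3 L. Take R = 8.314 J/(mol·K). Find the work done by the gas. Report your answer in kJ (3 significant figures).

W ≈ -7.30 kJ

Adiabatic: TV^(γ−1) = const with γ = 5/3.
T₂ = T₁ (V₁/V₂)^(γ−1) = 418 × (26.1/10.3)^0.667 = 418 × 1.859 = 776.9 K.
W_by = nCᵥ(T₁ − T₂) = (1.63)(12.47)(418 − 776.9) = -7296 J.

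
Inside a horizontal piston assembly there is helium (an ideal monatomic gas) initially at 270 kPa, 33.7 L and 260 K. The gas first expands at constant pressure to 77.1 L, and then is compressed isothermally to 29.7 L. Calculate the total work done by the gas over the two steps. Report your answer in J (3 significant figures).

Step 1 (isobaric): W = PΔV = (270 kPa)(77.1 − 33.7 L) = 11718 J.
After step 1: P = 270 kPa, V = 77.1 L, T = 594.8 K.
Step 2 (isothermal): W = P₁V₁ ln(V₂/V₁) = (20817) ln(29.7/77.1) = -19859 J.
W_total = 11718 − 19859 = -8141 J.

W_total ≈ -8140 J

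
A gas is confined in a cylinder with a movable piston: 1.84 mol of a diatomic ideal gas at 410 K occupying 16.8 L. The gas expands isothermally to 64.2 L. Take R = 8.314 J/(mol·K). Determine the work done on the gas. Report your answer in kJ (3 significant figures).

Isothermal: W = nRT ln(V₂/V₁).
W = (1.84)(8.314)(410) × ln(64.2/16.8)
  = 6272 × 1.341
W_by_gas = 8409 J; work on gas = −W_by = -8409 J.

W ≈ -8.41 kJ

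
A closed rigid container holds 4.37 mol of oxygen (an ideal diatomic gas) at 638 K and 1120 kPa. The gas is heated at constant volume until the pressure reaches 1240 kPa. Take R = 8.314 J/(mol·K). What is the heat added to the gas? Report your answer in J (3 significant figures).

Constant volume ⇒ W = 0, so Q = ΔU = nCᵥΔT with Cᵥ = 5R/2 = 20.79 J/(mol·K).
At constant V, T₂/T₁ = P₂/P₁ ⇒ ΔT = T₁(P₂/P₁ − 1) = 638·(1240/1120 − 1) = 68.36 K.
ΔU = (4.37)(20.79)(68.36) = 6209 J.

Q ≈ 6210 J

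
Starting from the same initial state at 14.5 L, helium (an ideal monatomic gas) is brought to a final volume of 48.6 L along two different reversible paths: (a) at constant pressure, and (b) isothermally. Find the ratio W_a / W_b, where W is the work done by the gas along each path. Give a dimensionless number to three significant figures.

Path (a) isobaric: W = P₁(V₂ − V₁) → W_a/(P₁V₁) = 2.352.
Path (b) isothermal: W = P₁V₁ ln(V₂/V₁) → W_b/(P₁V₁) = 1.209.
W_a / W_b = 2.352 / 1.209 = 1.944.

W_a / W_b ≈ 1.94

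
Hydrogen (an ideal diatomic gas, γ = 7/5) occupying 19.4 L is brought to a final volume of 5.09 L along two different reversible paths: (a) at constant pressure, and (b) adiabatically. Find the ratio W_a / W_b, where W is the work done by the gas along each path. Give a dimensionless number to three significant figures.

Path (a) isobaric: W = P₁(V₂ − V₁) → W_a/(P₁V₁) = -0.7376.
Path (b) adiabatic: W = P₁V₁(1 − (V₁/V₂)^(γ−1))/(γ−1) → W_b/(P₁V₁) = -1.769.
W_a / W_b = -0.7376 / -1.769 = 0.4169.

W_a / W_b ≈ 0.417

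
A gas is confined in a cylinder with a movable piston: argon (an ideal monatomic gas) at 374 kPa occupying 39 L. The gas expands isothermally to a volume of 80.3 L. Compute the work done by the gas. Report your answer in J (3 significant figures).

W ≈ 10500 J

Isothermal: W = nRT ln(V₂/V₁) = P₁V₁ ln(V₂/V₁).
P₁V₁ = (374 kPa)(39 L) = 14586 J.
W = 14586 × ln(80.3/39) = 14586 × 0.7222
W_by_gas = 10534 J.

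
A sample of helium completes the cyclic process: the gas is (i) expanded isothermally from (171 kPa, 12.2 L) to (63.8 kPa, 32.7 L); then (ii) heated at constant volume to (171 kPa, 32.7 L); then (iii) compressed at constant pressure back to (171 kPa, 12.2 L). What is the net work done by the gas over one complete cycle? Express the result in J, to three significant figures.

Leg (i): W = PᵢVᵢ ln(V_f/Vᵢ) = (2086) ln(32.7/12.2) = 2057 J.
Leg (ii): W = 0.
Leg (iii): W = PΔV = (171)(12.2 − 32.7) = -3506 J.
W_net = 2057 − 3506 = -1449 J.

W_net ≈ -1450 J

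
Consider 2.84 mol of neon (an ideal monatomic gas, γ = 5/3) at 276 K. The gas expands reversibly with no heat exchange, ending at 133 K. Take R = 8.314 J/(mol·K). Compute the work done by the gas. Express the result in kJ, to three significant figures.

Adiabatic ⇒ Q = 0, so W_by = −ΔU = nCᵥ(T₁ − T₂).
Cᵥ = 3R/2 = 12.47 J/(mol·K).
W = (2.84)(12.47)(276 − 133) = 5065 J.

W ≈ 5.06 kJ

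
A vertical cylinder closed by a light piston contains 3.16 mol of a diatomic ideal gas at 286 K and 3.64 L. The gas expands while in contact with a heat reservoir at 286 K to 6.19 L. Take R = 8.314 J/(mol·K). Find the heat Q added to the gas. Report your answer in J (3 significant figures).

Isothermal ⇒ ΔU = 0, so Q = W = nRT ln(V₂/V₁).
Q = (3.16)(8.314)(286) ln(6.19/3.64) = 7514 × 0.531 = 3989 J.

Q ≈ 3990 J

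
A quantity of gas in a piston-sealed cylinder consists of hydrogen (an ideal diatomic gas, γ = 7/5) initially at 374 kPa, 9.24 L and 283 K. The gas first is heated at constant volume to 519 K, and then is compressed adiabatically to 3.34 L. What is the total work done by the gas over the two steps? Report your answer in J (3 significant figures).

W_total ≈ -7960 J

Step 1 (isochoric): W = 0 (constant volume).
After step 1: P = 685.9 kPa (V unchanged).
Step 2 (adiabatic): W = (P₁V₁ − P₂V₂)/(γ−1) = (6338 − 9521)/0.4 = -7959 J.
W_total = 0 − 7959 = -7959 J.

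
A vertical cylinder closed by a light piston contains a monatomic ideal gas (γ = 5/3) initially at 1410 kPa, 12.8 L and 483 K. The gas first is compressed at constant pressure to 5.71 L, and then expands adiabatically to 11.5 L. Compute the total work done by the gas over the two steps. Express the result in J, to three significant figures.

W_total ≈ -5490 J

Step 1 (isobaric): W = PΔV = (1410 kPa)(5.71 − 12.8 L) = -9997 J.
After step 1: P = 1410 kPa, V = 5.71 L, T = 215.5 K.
Step 2 (adiabatic): W = (P₁V₁ − P₂V₂)/(γ−1) = (8051 − 5048)/0.667 = 4504 J.
W_total = -9997 + 4504 = -5493 J.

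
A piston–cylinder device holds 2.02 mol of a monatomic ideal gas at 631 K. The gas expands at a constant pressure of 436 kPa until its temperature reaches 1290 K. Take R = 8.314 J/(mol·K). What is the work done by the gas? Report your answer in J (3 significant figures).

W ≈ 11100 J

Isobaric: W = P ΔV = nR ΔT.
W = (2.02)(8.314)(1290 − 631) = 11067 J.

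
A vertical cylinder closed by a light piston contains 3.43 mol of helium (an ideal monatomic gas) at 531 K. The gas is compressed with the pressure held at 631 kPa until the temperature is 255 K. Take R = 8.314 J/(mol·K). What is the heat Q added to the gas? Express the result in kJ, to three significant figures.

Isobaric: W = nRΔT = (3.43)(8.314)(-276) = -7871 J.
ΔU = nCᵥΔT with Cᵥ = 3R/2: ΔU = (3.43)(12.47)(-276) = -11806 J.
Q = ΔU + W = -11806 − 7871 = -19677 J.

Q ≈ -19.7 kJ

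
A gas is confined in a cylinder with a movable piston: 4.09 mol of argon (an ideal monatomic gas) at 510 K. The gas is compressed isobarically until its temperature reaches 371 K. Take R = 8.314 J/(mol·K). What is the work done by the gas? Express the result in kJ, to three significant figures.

W ≈ -4.73 kJ

Isobaric: W = P ΔV = nR ΔT.
W = (4.09)(8.314)(371 − 510) = -4727 J.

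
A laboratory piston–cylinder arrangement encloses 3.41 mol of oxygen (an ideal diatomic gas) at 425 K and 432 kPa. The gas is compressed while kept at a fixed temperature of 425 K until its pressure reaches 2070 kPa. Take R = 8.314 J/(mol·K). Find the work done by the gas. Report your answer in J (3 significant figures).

Isothermal process: W = nRT ln(V₂/V₁) = nRT ln(P₁/P₂).
W = (3.41)(8.314)(425) × ln(432/2070)
  = 12049 × ln(0.2087) = 12049 × -1.567
W_by_gas = -18879 J.

W ≈ -18900 J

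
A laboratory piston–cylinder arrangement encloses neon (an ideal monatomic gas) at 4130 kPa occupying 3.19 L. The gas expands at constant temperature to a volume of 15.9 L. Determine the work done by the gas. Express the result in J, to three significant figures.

Isothermal: W = nRT ln(V₂/V₁) = P₁V₁ ln(V₂/V₁).
P₁V₁ = (4130 kPa)(3.19 L) = 13175 J.
W = 13175 × ln(15.9/3.19) = 13175 × 1.606
W_by_gas = 21162 J.

W ≈ 21200 J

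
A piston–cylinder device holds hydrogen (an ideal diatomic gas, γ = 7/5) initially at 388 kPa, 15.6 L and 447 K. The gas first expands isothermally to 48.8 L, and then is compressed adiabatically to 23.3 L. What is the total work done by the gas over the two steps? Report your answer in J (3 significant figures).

Step 1 (isothermal): W = P₁V₁ ln(V₂/V₁) = (6053) ln(48.8/15.6) = 6903 J.
After step 1: P = 124 kPa, V = 48.8 L, T = 447 K.
Step 2 (adiabatic): W = (P₁V₁ − P₂V₂)/(γ−1) = (6053 − 8135)/0.4 = -5207 J.
W_total = 6903 − 5207 = 1696 J.

W_total ≈ 1700 J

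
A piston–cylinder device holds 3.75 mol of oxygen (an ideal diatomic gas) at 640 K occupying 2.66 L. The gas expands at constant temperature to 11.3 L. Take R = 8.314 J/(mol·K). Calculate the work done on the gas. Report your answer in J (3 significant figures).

Isothermal: W = nRT ln(V₂/V₁).
W = (3.75)(8.314)(640) × ln(11.3/2.66)
  = 19954 × 1.446
W_by_gas = 28862 J; work on gas = −W_by = -28862 J.

W ≈ -28900 J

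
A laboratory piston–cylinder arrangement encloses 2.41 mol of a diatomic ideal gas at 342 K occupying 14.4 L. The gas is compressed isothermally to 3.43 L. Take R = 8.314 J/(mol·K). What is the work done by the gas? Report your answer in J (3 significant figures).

W ≈ -9830 J

Isothermal: W = nRT ln(V₂/V₁).
W = (2.41)(8.314)(342) × ln(3.43/14.4)
  = 6853 × -1.435
W_by_gas = -9831 J.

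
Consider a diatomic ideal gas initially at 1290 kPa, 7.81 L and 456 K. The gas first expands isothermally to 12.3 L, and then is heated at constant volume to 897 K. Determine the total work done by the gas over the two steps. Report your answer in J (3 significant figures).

Step 1 (isothermal): W = P₁V₁ ln(V₂/V₁) = (10075) ln(12.3/7.81) = 4576 J.
Step 2 (isochoric): W = 0 (constant volume).
W_total = 4576 + 0 = 4576 J.

W_total ≈ 4580 J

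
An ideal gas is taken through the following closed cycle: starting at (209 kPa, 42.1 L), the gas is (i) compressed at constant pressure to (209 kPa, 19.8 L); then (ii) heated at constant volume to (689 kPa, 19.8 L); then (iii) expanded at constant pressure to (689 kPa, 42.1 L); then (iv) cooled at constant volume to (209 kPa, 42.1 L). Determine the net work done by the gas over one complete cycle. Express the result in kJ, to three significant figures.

Constant-volume legs do no work.
W(i) = (209)(19.8 − 42.1) = -4661 J; W(iii) = (689)(42.1 − 19.8) = 15365 J.
W_net = -4661 + 15365 = 10704 J (the clockwise enclosed area).

W_net ≈ 10.7 kJ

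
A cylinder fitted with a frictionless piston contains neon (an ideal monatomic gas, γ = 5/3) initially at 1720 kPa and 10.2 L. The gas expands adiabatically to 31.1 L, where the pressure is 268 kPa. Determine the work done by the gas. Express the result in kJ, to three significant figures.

Adiabatic: W = (P₁V₁ − P₂V₂)/(γ − 1) with γ = 5/3.
P₁V₁ = 17544 J, P₂V₂ = 8335 J.
W = (17544 − 8335) / 0.6667 = 13814 J.

W ≈ 13.8 kJ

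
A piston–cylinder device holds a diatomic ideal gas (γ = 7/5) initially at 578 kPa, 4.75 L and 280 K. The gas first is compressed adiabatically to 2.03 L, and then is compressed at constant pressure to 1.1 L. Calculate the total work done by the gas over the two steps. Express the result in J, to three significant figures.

Step 1 (adiabatic): W = (P₁V₁ − P₂V₂)/(γ−1) = (2746 − 3857)/0.4 = -2780 J.
After step 1: P = 1900 kPa, V = 2.03 L, T = 393.4 K.
Step 2 (isobaric): W = PΔV = (1900 kPa)(1.1 − 2.03 L) = -1767 J.
W_total = -2780 − 1767 = -4547 J.

W_total ≈ -4550 J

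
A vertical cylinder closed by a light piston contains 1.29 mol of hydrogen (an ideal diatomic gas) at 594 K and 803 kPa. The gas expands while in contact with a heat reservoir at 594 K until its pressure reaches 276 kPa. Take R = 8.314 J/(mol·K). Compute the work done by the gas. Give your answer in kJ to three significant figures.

W ≈ 6.80 kJ

Isothermal process: W = nRT ln(V₂/V₁) = nRT ln(P₁/P₂).
W = (1.29)(8.314)(594) × ln(803/276)
  = 6371 × ln(2.909) = 6371 × 1.068
W_by_gas = 6804 J.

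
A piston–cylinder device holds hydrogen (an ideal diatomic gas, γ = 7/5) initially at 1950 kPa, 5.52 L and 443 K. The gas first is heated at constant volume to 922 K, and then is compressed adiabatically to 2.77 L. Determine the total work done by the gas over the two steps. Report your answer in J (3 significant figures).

Step 1 (isochoric): W = 0 (constant volume).
After step 1: P = 4058 kPa (V unchanged).
Step 2 (adiabatic): W = (P₁V₁ − P₂V₂)/(γ−1) = (22403 − 29518)/0.4 = -17788 J.
W_total = 0 − 17788 = -17788 J.

W_total ≈ -17800 J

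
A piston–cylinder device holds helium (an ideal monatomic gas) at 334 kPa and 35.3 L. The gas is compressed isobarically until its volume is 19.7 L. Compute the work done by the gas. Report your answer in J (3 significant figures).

W ≈ -5210 J

Isobaric: W = P ΔV.
W = (334 kPa)(19.7 − 35.3 L) = (334)(-15.6) = -5210 J.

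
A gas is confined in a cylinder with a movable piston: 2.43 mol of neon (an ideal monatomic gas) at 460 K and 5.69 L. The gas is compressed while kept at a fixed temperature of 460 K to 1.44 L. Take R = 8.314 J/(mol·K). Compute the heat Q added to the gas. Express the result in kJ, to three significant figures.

Q ≈ -12.8 kJ

Isothermal ⇒ ΔU = 0, so Q = W = nRT ln(V₂/V₁).
Q = (2.43)(8.314)(460) ln(1.44/5.69) = 9293 × -1.374 = -12770 J.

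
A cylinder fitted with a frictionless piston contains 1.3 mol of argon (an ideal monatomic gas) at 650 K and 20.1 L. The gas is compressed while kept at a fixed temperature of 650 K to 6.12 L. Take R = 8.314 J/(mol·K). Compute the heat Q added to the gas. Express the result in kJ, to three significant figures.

Isothermal ⇒ ΔU = 0, so Q = W = nRT ln(V₂/V₁).
Q = (1.3)(8.314)(650) ln(6.12/20.1) = 7025 × -1.189 = -8354 J.

Q ≈ -8.35 kJ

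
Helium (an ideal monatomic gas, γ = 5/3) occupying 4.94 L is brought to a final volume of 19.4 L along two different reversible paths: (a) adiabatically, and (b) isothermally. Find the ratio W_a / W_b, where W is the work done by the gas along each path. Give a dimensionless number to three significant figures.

W_a / W_b ≈ 0.656

Path (a) adiabatic: W = P₁V₁(1 − (V₁/V₂)^(γ−1))/(γ−1) → W_a/(P₁V₁) = 0.8974.
Path (b) isothermal: W = P₁V₁ ln(V₂/V₁) → W_b/(P₁V₁) = 1.368.
W_a / W_b = 0.8974 / 1.368 = 0.656.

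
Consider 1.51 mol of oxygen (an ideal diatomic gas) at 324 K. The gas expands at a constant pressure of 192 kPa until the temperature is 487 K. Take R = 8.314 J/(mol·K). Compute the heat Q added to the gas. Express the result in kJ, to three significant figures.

Isobaric: W = nRΔT = (1.51)(8.314)(163) = 2046 J.
ΔU = nCᵥΔT with Cᵥ = 5R/2: ΔU = (1.51)(20.79)(163) = 5116 J.
Q = ΔU + W = 5116 + 2046 = 7162 J.

Q ≈ 7.16 kJ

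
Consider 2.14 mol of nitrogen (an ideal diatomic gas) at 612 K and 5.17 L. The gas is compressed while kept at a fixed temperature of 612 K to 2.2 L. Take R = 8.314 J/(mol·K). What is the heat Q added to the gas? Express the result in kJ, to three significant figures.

Isothermal ⇒ ΔU = 0, so Q = W = nRT ln(V₂/V₁).
Q = (2.14)(8.314)(612) ln(2.2/5.17) = 10889 × -0.8544 = -9303 J.

Q ≈ -9.30 kJ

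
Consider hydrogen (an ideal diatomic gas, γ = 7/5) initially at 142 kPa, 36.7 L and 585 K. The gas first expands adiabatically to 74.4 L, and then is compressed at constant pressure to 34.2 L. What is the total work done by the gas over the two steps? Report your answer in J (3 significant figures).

Step 1 (adiabatic): W = (P₁V₁ − P₂V₂)/(γ−1) = (5211 − 3928)/0.4 = 3208 J.
After step 1: P = 52.8 kPa, V = 74.4 L, T = 441 K.
Step 2 (isobaric): W = PΔV = (52.8 kPa)(34.2 − 74.4 L) = -2122 J.
W_total = 3208 − 2122 = 1086 J.

W_total ≈ 1090 J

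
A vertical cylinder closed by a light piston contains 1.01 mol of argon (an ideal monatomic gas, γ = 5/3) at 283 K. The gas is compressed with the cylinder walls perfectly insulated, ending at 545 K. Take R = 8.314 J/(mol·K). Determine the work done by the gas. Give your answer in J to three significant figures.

W ≈ -3300 J

Adiabatic ⇒ Q = 0, so W_by = −ΔU = nCᵥ(T₁ − T₂).
Cᵥ = 3R/2 = 12.47 J/(mol·K).
W = (1.01)(12.47)(283 − 545) = -3300 J.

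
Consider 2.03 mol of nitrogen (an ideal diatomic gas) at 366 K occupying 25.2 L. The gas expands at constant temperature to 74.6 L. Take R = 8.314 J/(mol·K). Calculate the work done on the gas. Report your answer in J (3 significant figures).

W ≈ -6700 J

Isothermal: W = nRT ln(V₂/V₁).
W = (2.03)(8.314)(366) × ln(74.6/25.2)
  = 6177 × 1.085
W_by_gas = 6704 J; work on gas = −W_by = -6704 J.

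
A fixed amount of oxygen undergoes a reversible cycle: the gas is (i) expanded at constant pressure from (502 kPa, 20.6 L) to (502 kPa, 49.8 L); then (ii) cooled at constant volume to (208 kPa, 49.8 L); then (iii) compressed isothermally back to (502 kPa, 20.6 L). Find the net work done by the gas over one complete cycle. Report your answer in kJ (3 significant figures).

Leg (i): W = PΔV = (502)(49.8 − 20.6) = 14658 J.
Leg (ii): W = 0.
Leg (iii): W = PᵢVᵢ ln(V_f/Vᵢ) = (10358) ln(20.6/49.8) = -9144 J.
W_net = 14658 − 9144 = 5515 J.

W_net ≈ 5.51 kJ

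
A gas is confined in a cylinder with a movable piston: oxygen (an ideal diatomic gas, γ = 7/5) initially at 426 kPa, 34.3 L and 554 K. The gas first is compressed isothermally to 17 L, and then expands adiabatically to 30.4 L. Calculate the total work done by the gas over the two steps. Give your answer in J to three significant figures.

Step 1 (isothermal): W = P₁V₁ ln(V₂/V₁) = (14612) ln(17/34.3) = -10256 J.
After step 1: P = 859.5 kPa, V = 17 L, T = 554 K.
Step 2 (adiabatic): W = (P₁V₁ − P₂V₂)/(γ−1) = (14612 − 11581)/0.4 = 7578 J.
W_total = -10256 + 7578 = -2679 J.

W_total ≈ -2680 J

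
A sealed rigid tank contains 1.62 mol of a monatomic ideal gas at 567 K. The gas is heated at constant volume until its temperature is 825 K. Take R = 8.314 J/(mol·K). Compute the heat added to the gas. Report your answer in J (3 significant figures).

Constant volume ⇒ W = 0, so Q = ΔU = nCᵥΔT with Cᵥ = 3R/2 = 12.47 J/(mol·K).
ΔU = (1.62)(12.47)(825 − 567) = 5212 J.

Q ≈ 5210 J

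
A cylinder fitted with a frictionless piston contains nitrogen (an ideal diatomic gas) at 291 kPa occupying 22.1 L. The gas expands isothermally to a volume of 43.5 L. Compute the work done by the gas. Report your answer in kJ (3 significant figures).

Isothermal: W = nRT ln(V₂/V₁) = P₁V₁ ln(V₂/V₁).
P₁V₁ = (291 kPa)(22.1 L) = 6431 J.
W = 6431 × ln(43.5/22.1) = 6431 × 0.6772
W_by_gas = 4355 J.

W ≈ 4.36 kJ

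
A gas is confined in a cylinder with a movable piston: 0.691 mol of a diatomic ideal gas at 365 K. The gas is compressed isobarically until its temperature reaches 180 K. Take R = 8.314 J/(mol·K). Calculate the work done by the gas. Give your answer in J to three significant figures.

Isobaric: W = P ΔV = nR ΔT.
W = (0.691)(8.314)(180 − 365) = -1063 J.

W ≈ -1060 J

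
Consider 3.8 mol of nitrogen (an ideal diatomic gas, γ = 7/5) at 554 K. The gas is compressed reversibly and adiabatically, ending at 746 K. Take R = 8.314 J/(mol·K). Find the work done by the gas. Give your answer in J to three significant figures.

Adiabatic ⇒ Q = 0, so W_by = −ΔU = nCᵥ(T₁ − T₂).
Cᵥ = 5R/2 = 20.79 J/(mol·K).
W = (3.8)(20.79)(554 − 746) = -15165 J.

W ≈ -15200 J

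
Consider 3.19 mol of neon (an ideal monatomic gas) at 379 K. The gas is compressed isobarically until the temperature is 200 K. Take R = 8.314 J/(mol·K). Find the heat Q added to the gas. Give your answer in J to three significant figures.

Isobaric: W = nRΔT = (3.19)(8.314)(-179) = -4747 J.
ΔU = nCᵥΔT with Cᵥ = 3R/2: ΔU = (3.19)(12.47)(-179) = -7121 J.
Q = ΔU + W = -7121 − 4747 = -11868 J.

Q ≈ -11900 J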